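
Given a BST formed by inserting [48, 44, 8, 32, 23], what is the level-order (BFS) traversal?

Tree insertion order: [48, 44, 8, 32, 23]
Tree (level-order array): [48, 44, None, 8, None, None, 32, 23]
BFS from the root, enqueuing left then right child of each popped node:
  queue [48] -> pop 48, enqueue [44], visited so far: [48]
  queue [44] -> pop 44, enqueue [8], visited so far: [48, 44]
  queue [8] -> pop 8, enqueue [32], visited so far: [48, 44, 8]
  queue [32] -> pop 32, enqueue [23], visited so far: [48, 44, 8, 32]
  queue [23] -> pop 23, enqueue [none], visited so far: [48, 44, 8, 32, 23]
Result: [48, 44, 8, 32, 23]


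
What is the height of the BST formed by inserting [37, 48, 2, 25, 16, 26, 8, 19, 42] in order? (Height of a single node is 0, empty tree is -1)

Insertion order: [37, 48, 2, 25, 16, 26, 8, 19, 42]
Tree (level-order array): [37, 2, 48, None, 25, 42, None, 16, 26, None, None, 8, 19]
Compute height bottom-up (empty subtree = -1):
  height(8) = 1 + max(-1, -1) = 0
  height(19) = 1 + max(-1, -1) = 0
  height(16) = 1 + max(0, 0) = 1
  height(26) = 1 + max(-1, -1) = 0
  height(25) = 1 + max(1, 0) = 2
  height(2) = 1 + max(-1, 2) = 3
  height(42) = 1 + max(-1, -1) = 0
  height(48) = 1 + max(0, -1) = 1
  height(37) = 1 + max(3, 1) = 4
Height = 4


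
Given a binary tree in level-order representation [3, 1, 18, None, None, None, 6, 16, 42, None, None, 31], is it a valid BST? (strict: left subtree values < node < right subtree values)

Level-order array: [3, 1, 18, None, None, None, 6, 16, 42, None, None, 31]
Validate using subtree bounds (lo, hi): at each node, require lo < value < hi,
then recurse left with hi=value and right with lo=value.
Preorder trace (stopping at first violation):
  at node 3 with bounds (-inf, +inf): OK
  at node 1 with bounds (-inf, 3): OK
  at node 18 with bounds (3, +inf): OK
  at node 6 with bounds (18, +inf): VIOLATION
Node 6 violates its bound: not (18 < 6 < +inf).
Result: Not a valid BST


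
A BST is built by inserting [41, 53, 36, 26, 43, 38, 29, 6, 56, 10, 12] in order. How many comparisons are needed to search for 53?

Search path for 53: 41 -> 53
Found: True
Comparisons: 2


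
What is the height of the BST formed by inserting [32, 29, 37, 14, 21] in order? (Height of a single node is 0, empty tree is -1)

Insertion order: [32, 29, 37, 14, 21]
Tree (level-order array): [32, 29, 37, 14, None, None, None, None, 21]
Compute height bottom-up (empty subtree = -1):
  height(21) = 1 + max(-1, -1) = 0
  height(14) = 1 + max(-1, 0) = 1
  height(29) = 1 + max(1, -1) = 2
  height(37) = 1 + max(-1, -1) = 0
  height(32) = 1 + max(2, 0) = 3
Height = 3


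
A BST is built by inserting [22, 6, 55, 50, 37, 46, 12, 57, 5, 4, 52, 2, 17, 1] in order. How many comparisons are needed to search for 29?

Search path for 29: 22 -> 55 -> 50 -> 37
Found: False
Comparisons: 4


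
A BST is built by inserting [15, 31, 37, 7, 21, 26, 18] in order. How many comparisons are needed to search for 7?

Search path for 7: 15 -> 7
Found: True
Comparisons: 2


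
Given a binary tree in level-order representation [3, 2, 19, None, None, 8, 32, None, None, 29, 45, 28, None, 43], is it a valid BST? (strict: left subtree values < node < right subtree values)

Level-order array: [3, 2, 19, None, None, 8, 32, None, None, 29, 45, 28, None, 43]
Validate using subtree bounds (lo, hi): at each node, require lo < value < hi,
then recurse left with hi=value and right with lo=value.
Preorder trace (stopping at first violation):
  at node 3 with bounds (-inf, +inf): OK
  at node 2 with bounds (-inf, 3): OK
  at node 19 with bounds (3, +inf): OK
  at node 8 with bounds (3, 19): OK
  at node 32 with bounds (19, +inf): OK
  at node 29 with bounds (19, 32): OK
  at node 28 with bounds (19, 29): OK
  at node 45 with bounds (32, +inf): OK
  at node 43 with bounds (32, 45): OK
No violation found at any node.
Result: Valid BST


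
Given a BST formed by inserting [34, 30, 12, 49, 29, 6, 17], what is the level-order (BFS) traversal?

Tree insertion order: [34, 30, 12, 49, 29, 6, 17]
Tree (level-order array): [34, 30, 49, 12, None, None, None, 6, 29, None, None, 17]
BFS from the root, enqueuing left then right child of each popped node:
  queue [34] -> pop 34, enqueue [30, 49], visited so far: [34]
  queue [30, 49] -> pop 30, enqueue [12], visited so far: [34, 30]
  queue [49, 12] -> pop 49, enqueue [none], visited so far: [34, 30, 49]
  queue [12] -> pop 12, enqueue [6, 29], visited so far: [34, 30, 49, 12]
  queue [6, 29] -> pop 6, enqueue [none], visited so far: [34, 30, 49, 12, 6]
  queue [29] -> pop 29, enqueue [17], visited so far: [34, 30, 49, 12, 6, 29]
  queue [17] -> pop 17, enqueue [none], visited so far: [34, 30, 49, 12, 6, 29, 17]
Result: [34, 30, 49, 12, 6, 29, 17]


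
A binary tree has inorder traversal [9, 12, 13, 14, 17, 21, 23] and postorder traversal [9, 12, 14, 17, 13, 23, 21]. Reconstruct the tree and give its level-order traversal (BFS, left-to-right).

Inorder:   [9, 12, 13, 14, 17, 21, 23]
Postorder: [9, 12, 14, 17, 13, 23, 21]
Algorithm: postorder visits root last, so walk postorder right-to-left;
each value is the root of the current inorder slice — split it at that
value, recurse on the right subtree first, then the left.
Recursive splits:
  root=21; inorder splits into left=[9, 12, 13, 14, 17], right=[23]
  root=23; inorder splits into left=[], right=[]
  root=13; inorder splits into left=[9, 12], right=[14, 17]
  root=17; inorder splits into left=[14], right=[]
  root=14; inorder splits into left=[], right=[]
  root=12; inorder splits into left=[9], right=[]
  root=9; inorder splits into left=[], right=[]
Reconstructed level-order: [21, 13, 23, 12, 17, 9, 14]


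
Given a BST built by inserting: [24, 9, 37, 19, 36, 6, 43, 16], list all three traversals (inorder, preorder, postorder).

Tree insertion order: [24, 9, 37, 19, 36, 6, 43, 16]
Tree (level-order array): [24, 9, 37, 6, 19, 36, 43, None, None, 16]
Inorder (L, root, R): [6, 9, 16, 19, 24, 36, 37, 43]
Preorder (root, L, R): [24, 9, 6, 19, 16, 37, 36, 43]
Postorder (L, R, root): [6, 16, 19, 9, 36, 43, 37, 24]


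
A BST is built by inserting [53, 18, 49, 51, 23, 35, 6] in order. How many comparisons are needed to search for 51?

Search path for 51: 53 -> 18 -> 49 -> 51
Found: True
Comparisons: 4


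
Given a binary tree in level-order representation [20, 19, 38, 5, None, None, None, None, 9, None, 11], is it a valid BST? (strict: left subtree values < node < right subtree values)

Level-order array: [20, 19, 38, 5, None, None, None, None, 9, None, 11]
Validate using subtree bounds (lo, hi): at each node, require lo < value < hi,
then recurse left with hi=value and right with lo=value.
Preorder trace (stopping at first violation):
  at node 20 with bounds (-inf, +inf): OK
  at node 19 with bounds (-inf, 20): OK
  at node 5 with bounds (-inf, 19): OK
  at node 9 with bounds (5, 19): OK
  at node 11 with bounds (9, 19): OK
  at node 38 with bounds (20, +inf): OK
No violation found at any node.
Result: Valid BST


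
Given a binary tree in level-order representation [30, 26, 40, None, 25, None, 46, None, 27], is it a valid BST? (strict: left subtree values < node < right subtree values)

Level-order array: [30, 26, 40, None, 25, None, 46, None, 27]
Validate using subtree bounds (lo, hi): at each node, require lo < value < hi,
then recurse left with hi=value and right with lo=value.
Preorder trace (stopping at first violation):
  at node 30 with bounds (-inf, +inf): OK
  at node 26 with bounds (-inf, 30): OK
  at node 25 with bounds (26, 30): VIOLATION
Node 25 violates its bound: not (26 < 25 < 30).
Result: Not a valid BST


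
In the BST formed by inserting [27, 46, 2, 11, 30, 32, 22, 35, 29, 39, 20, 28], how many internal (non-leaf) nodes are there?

Tree built from: [27, 46, 2, 11, 30, 32, 22, 35, 29, 39, 20, 28]
Tree (level-order array): [27, 2, 46, None, 11, 30, None, None, 22, 29, 32, 20, None, 28, None, None, 35, None, None, None, None, None, 39]
Rule: An internal node has at least one child.
Per-node child counts:
  node 27: 2 child(ren)
  node 2: 1 child(ren)
  node 11: 1 child(ren)
  node 22: 1 child(ren)
  node 20: 0 child(ren)
  node 46: 1 child(ren)
  node 30: 2 child(ren)
  node 29: 1 child(ren)
  node 28: 0 child(ren)
  node 32: 1 child(ren)
  node 35: 1 child(ren)
  node 39: 0 child(ren)
Matching nodes: [27, 2, 11, 22, 46, 30, 29, 32, 35]
Count of internal (non-leaf) nodes: 9


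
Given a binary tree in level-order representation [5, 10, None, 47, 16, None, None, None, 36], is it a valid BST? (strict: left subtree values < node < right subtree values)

Level-order array: [5, 10, None, 47, 16, None, None, None, 36]
Validate using subtree bounds (lo, hi): at each node, require lo < value < hi,
then recurse left with hi=value and right with lo=value.
Preorder trace (stopping at first violation):
  at node 5 with bounds (-inf, +inf): OK
  at node 10 with bounds (-inf, 5): VIOLATION
Node 10 violates its bound: not (-inf < 10 < 5).
Result: Not a valid BST


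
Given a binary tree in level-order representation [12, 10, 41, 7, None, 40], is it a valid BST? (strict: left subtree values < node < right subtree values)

Level-order array: [12, 10, 41, 7, None, 40]
Validate using subtree bounds (lo, hi): at each node, require lo < value < hi,
then recurse left with hi=value and right with lo=value.
Preorder trace (stopping at first violation):
  at node 12 with bounds (-inf, +inf): OK
  at node 10 with bounds (-inf, 12): OK
  at node 7 with bounds (-inf, 10): OK
  at node 41 with bounds (12, +inf): OK
  at node 40 with bounds (12, 41): OK
No violation found at any node.
Result: Valid BST


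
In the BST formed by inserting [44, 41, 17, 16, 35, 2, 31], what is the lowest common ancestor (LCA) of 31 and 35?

Tree insertion order: [44, 41, 17, 16, 35, 2, 31]
Tree (level-order array): [44, 41, None, 17, None, 16, 35, 2, None, 31]
In a BST, the LCA of p=31, q=35 is the first node v on the
root-to-leaf path with p <= v <= q (go left if both < v, right if both > v).
Walk from root:
  at 44: both 31 and 35 < 44, go left
  at 41: both 31 and 35 < 41, go left
  at 17: both 31 and 35 > 17, go right
  at 35: 31 <= 35 <= 35, this is the LCA
LCA = 35


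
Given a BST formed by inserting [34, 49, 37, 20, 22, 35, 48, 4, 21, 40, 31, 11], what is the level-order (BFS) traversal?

Tree insertion order: [34, 49, 37, 20, 22, 35, 48, 4, 21, 40, 31, 11]
Tree (level-order array): [34, 20, 49, 4, 22, 37, None, None, 11, 21, 31, 35, 48, None, None, None, None, None, None, None, None, 40]
BFS from the root, enqueuing left then right child of each popped node:
  queue [34] -> pop 34, enqueue [20, 49], visited so far: [34]
  queue [20, 49] -> pop 20, enqueue [4, 22], visited so far: [34, 20]
  queue [49, 4, 22] -> pop 49, enqueue [37], visited so far: [34, 20, 49]
  queue [4, 22, 37] -> pop 4, enqueue [11], visited so far: [34, 20, 49, 4]
  queue [22, 37, 11] -> pop 22, enqueue [21, 31], visited so far: [34, 20, 49, 4, 22]
  queue [37, 11, 21, 31] -> pop 37, enqueue [35, 48], visited so far: [34, 20, 49, 4, 22, 37]
  queue [11, 21, 31, 35, 48] -> pop 11, enqueue [none], visited so far: [34, 20, 49, 4, 22, 37, 11]
  queue [21, 31, 35, 48] -> pop 21, enqueue [none], visited so far: [34, 20, 49, 4, 22, 37, 11, 21]
  queue [31, 35, 48] -> pop 31, enqueue [none], visited so far: [34, 20, 49, 4, 22, 37, 11, 21, 31]
  queue [35, 48] -> pop 35, enqueue [none], visited so far: [34, 20, 49, 4, 22, 37, 11, 21, 31, 35]
  queue [48] -> pop 48, enqueue [40], visited so far: [34, 20, 49, 4, 22, 37, 11, 21, 31, 35, 48]
  queue [40] -> pop 40, enqueue [none], visited so far: [34, 20, 49, 4, 22, 37, 11, 21, 31, 35, 48, 40]
Result: [34, 20, 49, 4, 22, 37, 11, 21, 31, 35, 48, 40]


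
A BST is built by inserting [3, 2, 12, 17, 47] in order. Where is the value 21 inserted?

Starting tree (level order): [3, 2, 12, None, None, None, 17, None, 47]
Insertion path: 3 -> 12 -> 17 -> 47
Result: insert 21 as left child of 47
Final tree (level order): [3, 2, 12, None, None, None, 17, None, 47, 21]


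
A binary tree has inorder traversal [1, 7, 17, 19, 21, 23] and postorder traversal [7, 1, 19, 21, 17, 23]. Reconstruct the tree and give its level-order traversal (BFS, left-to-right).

Inorder:   [1, 7, 17, 19, 21, 23]
Postorder: [7, 1, 19, 21, 17, 23]
Algorithm: postorder visits root last, so walk postorder right-to-left;
each value is the root of the current inorder slice — split it at that
value, recurse on the right subtree first, then the left.
Recursive splits:
  root=23; inorder splits into left=[1, 7, 17, 19, 21], right=[]
  root=17; inorder splits into left=[1, 7], right=[19, 21]
  root=21; inorder splits into left=[19], right=[]
  root=19; inorder splits into left=[], right=[]
  root=1; inorder splits into left=[], right=[7]
  root=7; inorder splits into left=[], right=[]
Reconstructed level-order: [23, 17, 1, 21, 7, 19]


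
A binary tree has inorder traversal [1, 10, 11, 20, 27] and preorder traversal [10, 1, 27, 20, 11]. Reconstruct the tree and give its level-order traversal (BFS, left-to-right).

Inorder:  [1, 10, 11, 20, 27]
Preorder: [10, 1, 27, 20, 11]
Algorithm: preorder visits root first, so consume preorder in order;
for each root, split the current inorder slice at that value into
left-subtree inorder and right-subtree inorder, then recurse.
Recursive splits:
  root=10; inorder splits into left=[1], right=[11, 20, 27]
  root=1; inorder splits into left=[], right=[]
  root=27; inorder splits into left=[11, 20], right=[]
  root=20; inorder splits into left=[11], right=[]
  root=11; inorder splits into left=[], right=[]
Reconstructed level-order: [10, 1, 27, 20, 11]


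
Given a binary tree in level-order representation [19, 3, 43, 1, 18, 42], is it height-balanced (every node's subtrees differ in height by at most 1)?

Tree (level-order array): [19, 3, 43, 1, 18, 42]
Definition: a tree is height-balanced if, at every node, |h(left) - h(right)| <= 1 (empty subtree has height -1).
Bottom-up per-node check:
  node 1: h_left=-1, h_right=-1, diff=0 [OK], height=0
  node 18: h_left=-1, h_right=-1, diff=0 [OK], height=0
  node 3: h_left=0, h_right=0, diff=0 [OK], height=1
  node 42: h_left=-1, h_right=-1, diff=0 [OK], height=0
  node 43: h_left=0, h_right=-1, diff=1 [OK], height=1
  node 19: h_left=1, h_right=1, diff=0 [OK], height=2
All nodes satisfy the balance condition.
Result: Balanced


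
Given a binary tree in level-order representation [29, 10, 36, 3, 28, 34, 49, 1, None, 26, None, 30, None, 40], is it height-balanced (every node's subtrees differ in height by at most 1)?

Tree (level-order array): [29, 10, 36, 3, 28, 34, 49, 1, None, 26, None, 30, None, 40]
Definition: a tree is height-balanced if, at every node, |h(left) - h(right)| <= 1 (empty subtree has height -1).
Bottom-up per-node check:
  node 1: h_left=-1, h_right=-1, diff=0 [OK], height=0
  node 3: h_left=0, h_right=-1, diff=1 [OK], height=1
  node 26: h_left=-1, h_right=-1, diff=0 [OK], height=0
  node 28: h_left=0, h_right=-1, diff=1 [OK], height=1
  node 10: h_left=1, h_right=1, diff=0 [OK], height=2
  node 30: h_left=-1, h_right=-1, diff=0 [OK], height=0
  node 34: h_left=0, h_right=-1, diff=1 [OK], height=1
  node 40: h_left=-1, h_right=-1, diff=0 [OK], height=0
  node 49: h_left=0, h_right=-1, diff=1 [OK], height=1
  node 36: h_left=1, h_right=1, diff=0 [OK], height=2
  node 29: h_left=2, h_right=2, diff=0 [OK], height=3
All nodes satisfy the balance condition.
Result: Balanced


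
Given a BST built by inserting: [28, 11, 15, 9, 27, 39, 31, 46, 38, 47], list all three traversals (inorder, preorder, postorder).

Tree insertion order: [28, 11, 15, 9, 27, 39, 31, 46, 38, 47]
Tree (level-order array): [28, 11, 39, 9, 15, 31, 46, None, None, None, 27, None, 38, None, 47]
Inorder (L, root, R): [9, 11, 15, 27, 28, 31, 38, 39, 46, 47]
Preorder (root, L, R): [28, 11, 9, 15, 27, 39, 31, 38, 46, 47]
Postorder (L, R, root): [9, 27, 15, 11, 38, 31, 47, 46, 39, 28]


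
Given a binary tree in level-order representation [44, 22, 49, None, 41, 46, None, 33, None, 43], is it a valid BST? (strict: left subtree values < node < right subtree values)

Level-order array: [44, 22, 49, None, 41, 46, None, 33, None, 43]
Validate using subtree bounds (lo, hi): at each node, require lo < value < hi,
then recurse left with hi=value and right with lo=value.
Preorder trace (stopping at first violation):
  at node 44 with bounds (-inf, +inf): OK
  at node 22 with bounds (-inf, 44): OK
  at node 41 with bounds (22, 44): OK
  at node 33 with bounds (22, 41): OK
  at node 49 with bounds (44, +inf): OK
  at node 46 with bounds (44, 49): OK
  at node 43 with bounds (44, 46): VIOLATION
Node 43 violates its bound: not (44 < 43 < 46).
Result: Not a valid BST


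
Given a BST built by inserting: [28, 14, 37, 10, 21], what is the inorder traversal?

Tree insertion order: [28, 14, 37, 10, 21]
Tree (level-order array): [28, 14, 37, 10, 21]
Inorder traversal: [10, 14, 21, 28, 37]


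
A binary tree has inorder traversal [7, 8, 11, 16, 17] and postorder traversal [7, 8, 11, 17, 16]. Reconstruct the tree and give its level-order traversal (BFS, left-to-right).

Inorder:   [7, 8, 11, 16, 17]
Postorder: [7, 8, 11, 17, 16]
Algorithm: postorder visits root last, so walk postorder right-to-left;
each value is the root of the current inorder slice — split it at that
value, recurse on the right subtree first, then the left.
Recursive splits:
  root=16; inorder splits into left=[7, 8, 11], right=[17]
  root=17; inorder splits into left=[], right=[]
  root=11; inorder splits into left=[7, 8], right=[]
  root=8; inorder splits into left=[7], right=[]
  root=7; inorder splits into left=[], right=[]
Reconstructed level-order: [16, 11, 17, 8, 7]


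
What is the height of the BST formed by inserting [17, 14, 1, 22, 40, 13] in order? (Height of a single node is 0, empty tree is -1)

Insertion order: [17, 14, 1, 22, 40, 13]
Tree (level-order array): [17, 14, 22, 1, None, None, 40, None, 13]
Compute height bottom-up (empty subtree = -1):
  height(13) = 1 + max(-1, -1) = 0
  height(1) = 1 + max(-1, 0) = 1
  height(14) = 1 + max(1, -1) = 2
  height(40) = 1 + max(-1, -1) = 0
  height(22) = 1 + max(-1, 0) = 1
  height(17) = 1 + max(2, 1) = 3
Height = 3


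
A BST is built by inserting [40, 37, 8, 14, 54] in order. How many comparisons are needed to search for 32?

Search path for 32: 40 -> 37 -> 8 -> 14
Found: False
Comparisons: 4


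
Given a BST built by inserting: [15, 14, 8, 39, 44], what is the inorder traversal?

Tree insertion order: [15, 14, 8, 39, 44]
Tree (level-order array): [15, 14, 39, 8, None, None, 44]
Inorder traversal: [8, 14, 15, 39, 44]


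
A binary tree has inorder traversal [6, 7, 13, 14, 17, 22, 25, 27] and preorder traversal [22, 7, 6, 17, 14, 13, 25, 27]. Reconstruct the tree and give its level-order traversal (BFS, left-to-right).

Inorder:  [6, 7, 13, 14, 17, 22, 25, 27]
Preorder: [22, 7, 6, 17, 14, 13, 25, 27]
Algorithm: preorder visits root first, so consume preorder in order;
for each root, split the current inorder slice at that value into
left-subtree inorder and right-subtree inorder, then recurse.
Recursive splits:
  root=22; inorder splits into left=[6, 7, 13, 14, 17], right=[25, 27]
  root=7; inorder splits into left=[6], right=[13, 14, 17]
  root=6; inorder splits into left=[], right=[]
  root=17; inorder splits into left=[13, 14], right=[]
  root=14; inorder splits into left=[13], right=[]
  root=13; inorder splits into left=[], right=[]
  root=25; inorder splits into left=[], right=[27]
  root=27; inorder splits into left=[], right=[]
Reconstructed level-order: [22, 7, 25, 6, 17, 27, 14, 13]


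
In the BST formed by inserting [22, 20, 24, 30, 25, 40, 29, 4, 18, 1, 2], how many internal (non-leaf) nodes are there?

Tree built from: [22, 20, 24, 30, 25, 40, 29, 4, 18, 1, 2]
Tree (level-order array): [22, 20, 24, 4, None, None, 30, 1, 18, 25, 40, None, 2, None, None, None, 29]
Rule: An internal node has at least one child.
Per-node child counts:
  node 22: 2 child(ren)
  node 20: 1 child(ren)
  node 4: 2 child(ren)
  node 1: 1 child(ren)
  node 2: 0 child(ren)
  node 18: 0 child(ren)
  node 24: 1 child(ren)
  node 30: 2 child(ren)
  node 25: 1 child(ren)
  node 29: 0 child(ren)
  node 40: 0 child(ren)
Matching nodes: [22, 20, 4, 1, 24, 30, 25]
Count of internal (non-leaf) nodes: 7


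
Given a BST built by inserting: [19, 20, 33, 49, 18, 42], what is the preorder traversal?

Tree insertion order: [19, 20, 33, 49, 18, 42]
Tree (level-order array): [19, 18, 20, None, None, None, 33, None, 49, 42]
Preorder traversal: [19, 18, 20, 33, 49, 42]


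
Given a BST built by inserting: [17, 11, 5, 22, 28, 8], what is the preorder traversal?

Tree insertion order: [17, 11, 5, 22, 28, 8]
Tree (level-order array): [17, 11, 22, 5, None, None, 28, None, 8]
Preorder traversal: [17, 11, 5, 8, 22, 28]


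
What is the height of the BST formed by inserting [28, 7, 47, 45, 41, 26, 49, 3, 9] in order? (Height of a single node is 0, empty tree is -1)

Insertion order: [28, 7, 47, 45, 41, 26, 49, 3, 9]
Tree (level-order array): [28, 7, 47, 3, 26, 45, 49, None, None, 9, None, 41]
Compute height bottom-up (empty subtree = -1):
  height(3) = 1 + max(-1, -1) = 0
  height(9) = 1 + max(-1, -1) = 0
  height(26) = 1 + max(0, -1) = 1
  height(7) = 1 + max(0, 1) = 2
  height(41) = 1 + max(-1, -1) = 0
  height(45) = 1 + max(0, -1) = 1
  height(49) = 1 + max(-1, -1) = 0
  height(47) = 1 + max(1, 0) = 2
  height(28) = 1 + max(2, 2) = 3
Height = 3


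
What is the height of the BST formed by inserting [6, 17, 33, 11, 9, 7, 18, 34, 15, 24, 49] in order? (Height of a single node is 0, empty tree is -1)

Insertion order: [6, 17, 33, 11, 9, 7, 18, 34, 15, 24, 49]
Tree (level-order array): [6, None, 17, 11, 33, 9, 15, 18, 34, 7, None, None, None, None, 24, None, 49]
Compute height bottom-up (empty subtree = -1):
  height(7) = 1 + max(-1, -1) = 0
  height(9) = 1 + max(0, -1) = 1
  height(15) = 1 + max(-1, -1) = 0
  height(11) = 1 + max(1, 0) = 2
  height(24) = 1 + max(-1, -1) = 0
  height(18) = 1 + max(-1, 0) = 1
  height(49) = 1 + max(-1, -1) = 0
  height(34) = 1 + max(-1, 0) = 1
  height(33) = 1 + max(1, 1) = 2
  height(17) = 1 + max(2, 2) = 3
  height(6) = 1 + max(-1, 3) = 4
Height = 4


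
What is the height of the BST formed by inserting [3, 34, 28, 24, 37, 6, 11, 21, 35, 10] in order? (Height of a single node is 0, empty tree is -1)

Insertion order: [3, 34, 28, 24, 37, 6, 11, 21, 35, 10]
Tree (level-order array): [3, None, 34, 28, 37, 24, None, 35, None, 6, None, None, None, None, 11, 10, 21]
Compute height bottom-up (empty subtree = -1):
  height(10) = 1 + max(-1, -1) = 0
  height(21) = 1 + max(-1, -1) = 0
  height(11) = 1 + max(0, 0) = 1
  height(6) = 1 + max(-1, 1) = 2
  height(24) = 1 + max(2, -1) = 3
  height(28) = 1 + max(3, -1) = 4
  height(35) = 1 + max(-1, -1) = 0
  height(37) = 1 + max(0, -1) = 1
  height(34) = 1 + max(4, 1) = 5
  height(3) = 1 + max(-1, 5) = 6
Height = 6


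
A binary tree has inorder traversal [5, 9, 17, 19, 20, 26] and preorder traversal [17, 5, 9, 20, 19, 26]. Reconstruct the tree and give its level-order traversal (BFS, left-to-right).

Inorder:  [5, 9, 17, 19, 20, 26]
Preorder: [17, 5, 9, 20, 19, 26]
Algorithm: preorder visits root first, so consume preorder in order;
for each root, split the current inorder slice at that value into
left-subtree inorder and right-subtree inorder, then recurse.
Recursive splits:
  root=17; inorder splits into left=[5, 9], right=[19, 20, 26]
  root=5; inorder splits into left=[], right=[9]
  root=9; inorder splits into left=[], right=[]
  root=20; inorder splits into left=[19], right=[26]
  root=19; inorder splits into left=[], right=[]
  root=26; inorder splits into left=[], right=[]
Reconstructed level-order: [17, 5, 20, 9, 19, 26]


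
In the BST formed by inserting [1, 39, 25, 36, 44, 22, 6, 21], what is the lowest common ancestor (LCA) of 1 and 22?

Tree insertion order: [1, 39, 25, 36, 44, 22, 6, 21]
Tree (level-order array): [1, None, 39, 25, 44, 22, 36, None, None, 6, None, None, None, None, 21]
In a BST, the LCA of p=1, q=22 is the first node v on the
root-to-leaf path with p <= v <= q (go left if both < v, right if both > v).
Walk from root:
  at 1: 1 <= 1 <= 22, this is the LCA
LCA = 1


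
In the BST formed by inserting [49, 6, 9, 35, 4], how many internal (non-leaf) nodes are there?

Tree built from: [49, 6, 9, 35, 4]
Tree (level-order array): [49, 6, None, 4, 9, None, None, None, 35]
Rule: An internal node has at least one child.
Per-node child counts:
  node 49: 1 child(ren)
  node 6: 2 child(ren)
  node 4: 0 child(ren)
  node 9: 1 child(ren)
  node 35: 0 child(ren)
Matching nodes: [49, 6, 9]
Count of internal (non-leaf) nodes: 3


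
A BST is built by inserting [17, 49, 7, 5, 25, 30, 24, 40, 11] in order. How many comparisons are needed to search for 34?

Search path for 34: 17 -> 49 -> 25 -> 30 -> 40
Found: False
Comparisons: 5


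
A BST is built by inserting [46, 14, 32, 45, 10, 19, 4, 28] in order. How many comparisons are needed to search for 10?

Search path for 10: 46 -> 14 -> 10
Found: True
Comparisons: 3


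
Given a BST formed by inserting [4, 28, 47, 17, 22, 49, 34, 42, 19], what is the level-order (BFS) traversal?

Tree insertion order: [4, 28, 47, 17, 22, 49, 34, 42, 19]
Tree (level-order array): [4, None, 28, 17, 47, None, 22, 34, 49, 19, None, None, 42]
BFS from the root, enqueuing left then right child of each popped node:
  queue [4] -> pop 4, enqueue [28], visited so far: [4]
  queue [28] -> pop 28, enqueue [17, 47], visited so far: [4, 28]
  queue [17, 47] -> pop 17, enqueue [22], visited so far: [4, 28, 17]
  queue [47, 22] -> pop 47, enqueue [34, 49], visited so far: [4, 28, 17, 47]
  queue [22, 34, 49] -> pop 22, enqueue [19], visited so far: [4, 28, 17, 47, 22]
  queue [34, 49, 19] -> pop 34, enqueue [42], visited so far: [4, 28, 17, 47, 22, 34]
  queue [49, 19, 42] -> pop 49, enqueue [none], visited so far: [4, 28, 17, 47, 22, 34, 49]
  queue [19, 42] -> pop 19, enqueue [none], visited so far: [4, 28, 17, 47, 22, 34, 49, 19]
  queue [42] -> pop 42, enqueue [none], visited so far: [4, 28, 17, 47, 22, 34, 49, 19, 42]
Result: [4, 28, 17, 47, 22, 34, 49, 19, 42]


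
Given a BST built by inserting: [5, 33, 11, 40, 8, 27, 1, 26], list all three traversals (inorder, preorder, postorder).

Tree insertion order: [5, 33, 11, 40, 8, 27, 1, 26]
Tree (level-order array): [5, 1, 33, None, None, 11, 40, 8, 27, None, None, None, None, 26]
Inorder (L, root, R): [1, 5, 8, 11, 26, 27, 33, 40]
Preorder (root, L, R): [5, 1, 33, 11, 8, 27, 26, 40]
Postorder (L, R, root): [1, 8, 26, 27, 11, 40, 33, 5]


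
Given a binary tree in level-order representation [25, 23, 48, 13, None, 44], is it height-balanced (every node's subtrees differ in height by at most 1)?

Tree (level-order array): [25, 23, 48, 13, None, 44]
Definition: a tree is height-balanced if, at every node, |h(left) - h(right)| <= 1 (empty subtree has height -1).
Bottom-up per-node check:
  node 13: h_left=-1, h_right=-1, diff=0 [OK], height=0
  node 23: h_left=0, h_right=-1, diff=1 [OK], height=1
  node 44: h_left=-1, h_right=-1, diff=0 [OK], height=0
  node 48: h_left=0, h_right=-1, diff=1 [OK], height=1
  node 25: h_left=1, h_right=1, diff=0 [OK], height=2
All nodes satisfy the balance condition.
Result: Balanced


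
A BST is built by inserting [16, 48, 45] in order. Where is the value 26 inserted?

Starting tree (level order): [16, None, 48, 45]
Insertion path: 16 -> 48 -> 45
Result: insert 26 as left child of 45
Final tree (level order): [16, None, 48, 45, None, 26]


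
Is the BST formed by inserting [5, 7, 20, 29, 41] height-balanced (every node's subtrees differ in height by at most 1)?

Tree (level-order array): [5, None, 7, None, 20, None, 29, None, 41]
Definition: a tree is height-balanced if, at every node, |h(left) - h(right)| <= 1 (empty subtree has height -1).
Bottom-up per-node check:
  node 41: h_left=-1, h_right=-1, diff=0 [OK], height=0
  node 29: h_left=-1, h_right=0, diff=1 [OK], height=1
  node 20: h_left=-1, h_right=1, diff=2 [FAIL (|-1-1|=2 > 1)], height=2
  node 7: h_left=-1, h_right=2, diff=3 [FAIL (|-1-2|=3 > 1)], height=3
  node 5: h_left=-1, h_right=3, diff=4 [FAIL (|-1-3|=4 > 1)], height=4
Node 20 violates the condition: |-1 - 1| = 2 > 1.
Result: Not balanced


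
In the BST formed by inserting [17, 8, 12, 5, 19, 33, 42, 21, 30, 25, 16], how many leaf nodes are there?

Tree built from: [17, 8, 12, 5, 19, 33, 42, 21, 30, 25, 16]
Tree (level-order array): [17, 8, 19, 5, 12, None, 33, None, None, None, 16, 21, 42, None, None, None, 30, None, None, 25]
Rule: A leaf has 0 children.
Per-node child counts:
  node 17: 2 child(ren)
  node 8: 2 child(ren)
  node 5: 0 child(ren)
  node 12: 1 child(ren)
  node 16: 0 child(ren)
  node 19: 1 child(ren)
  node 33: 2 child(ren)
  node 21: 1 child(ren)
  node 30: 1 child(ren)
  node 25: 0 child(ren)
  node 42: 0 child(ren)
Matching nodes: [5, 16, 25, 42]
Count of leaf nodes: 4


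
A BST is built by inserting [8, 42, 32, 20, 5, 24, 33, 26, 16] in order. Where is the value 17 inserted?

Starting tree (level order): [8, 5, 42, None, None, 32, None, 20, 33, 16, 24, None, None, None, None, None, 26]
Insertion path: 8 -> 42 -> 32 -> 20 -> 16
Result: insert 17 as right child of 16
Final tree (level order): [8, 5, 42, None, None, 32, None, 20, 33, 16, 24, None, None, None, 17, None, 26]


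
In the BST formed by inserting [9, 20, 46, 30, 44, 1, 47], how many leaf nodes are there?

Tree built from: [9, 20, 46, 30, 44, 1, 47]
Tree (level-order array): [9, 1, 20, None, None, None, 46, 30, 47, None, 44]
Rule: A leaf has 0 children.
Per-node child counts:
  node 9: 2 child(ren)
  node 1: 0 child(ren)
  node 20: 1 child(ren)
  node 46: 2 child(ren)
  node 30: 1 child(ren)
  node 44: 0 child(ren)
  node 47: 0 child(ren)
Matching nodes: [1, 44, 47]
Count of leaf nodes: 3


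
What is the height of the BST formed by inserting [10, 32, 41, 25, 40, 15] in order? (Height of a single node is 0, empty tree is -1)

Insertion order: [10, 32, 41, 25, 40, 15]
Tree (level-order array): [10, None, 32, 25, 41, 15, None, 40]
Compute height bottom-up (empty subtree = -1):
  height(15) = 1 + max(-1, -1) = 0
  height(25) = 1 + max(0, -1) = 1
  height(40) = 1 + max(-1, -1) = 0
  height(41) = 1 + max(0, -1) = 1
  height(32) = 1 + max(1, 1) = 2
  height(10) = 1 + max(-1, 2) = 3
Height = 3


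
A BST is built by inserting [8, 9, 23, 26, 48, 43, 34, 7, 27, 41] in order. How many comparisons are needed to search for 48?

Search path for 48: 8 -> 9 -> 23 -> 26 -> 48
Found: True
Comparisons: 5


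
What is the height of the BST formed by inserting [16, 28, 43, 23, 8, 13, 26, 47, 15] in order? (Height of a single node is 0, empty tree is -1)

Insertion order: [16, 28, 43, 23, 8, 13, 26, 47, 15]
Tree (level-order array): [16, 8, 28, None, 13, 23, 43, None, 15, None, 26, None, 47]
Compute height bottom-up (empty subtree = -1):
  height(15) = 1 + max(-1, -1) = 0
  height(13) = 1 + max(-1, 0) = 1
  height(8) = 1 + max(-1, 1) = 2
  height(26) = 1 + max(-1, -1) = 0
  height(23) = 1 + max(-1, 0) = 1
  height(47) = 1 + max(-1, -1) = 0
  height(43) = 1 + max(-1, 0) = 1
  height(28) = 1 + max(1, 1) = 2
  height(16) = 1 + max(2, 2) = 3
Height = 3


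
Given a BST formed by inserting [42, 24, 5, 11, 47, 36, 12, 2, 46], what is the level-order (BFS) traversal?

Tree insertion order: [42, 24, 5, 11, 47, 36, 12, 2, 46]
Tree (level-order array): [42, 24, 47, 5, 36, 46, None, 2, 11, None, None, None, None, None, None, None, 12]
BFS from the root, enqueuing left then right child of each popped node:
  queue [42] -> pop 42, enqueue [24, 47], visited so far: [42]
  queue [24, 47] -> pop 24, enqueue [5, 36], visited so far: [42, 24]
  queue [47, 5, 36] -> pop 47, enqueue [46], visited so far: [42, 24, 47]
  queue [5, 36, 46] -> pop 5, enqueue [2, 11], visited so far: [42, 24, 47, 5]
  queue [36, 46, 2, 11] -> pop 36, enqueue [none], visited so far: [42, 24, 47, 5, 36]
  queue [46, 2, 11] -> pop 46, enqueue [none], visited so far: [42, 24, 47, 5, 36, 46]
  queue [2, 11] -> pop 2, enqueue [none], visited so far: [42, 24, 47, 5, 36, 46, 2]
  queue [11] -> pop 11, enqueue [12], visited so far: [42, 24, 47, 5, 36, 46, 2, 11]
  queue [12] -> pop 12, enqueue [none], visited so far: [42, 24, 47, 5, 36, 46, 2, 11, 12]
Result: [42, 24, 47, 5, 36, 46, 2, 11, 12]


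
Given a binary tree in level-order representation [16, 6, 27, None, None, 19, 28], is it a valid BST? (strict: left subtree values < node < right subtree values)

Level-order array: [16, 6, 27, None, None, 19, 28]
Validate using subtree bounds (lo, hi): at each node, require lo < value < hi,
then recurse left with hi=value and right with lo=value.
Preorder trace (stopping at first violation):
  at node 16 with bounds (-inf, +inf): OK
  at node 6 with bounds (-inf, 16): OK
  at node 27 with bounds (16, +inf): OK
  at node 19 with bounds (16, 27): OK
  at node 28 with bounds (27, +inf): OK
No violation found at any node.
Result: Valid BST


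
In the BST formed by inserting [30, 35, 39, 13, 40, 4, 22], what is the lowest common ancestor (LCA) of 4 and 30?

Tree insertion order: [30, 35, 39, 13, 40, 4, 22]
Tree (level-order array): [30, 13, 35, 4, 22, None, 39, None, None, None, None, None, 40]
In a BST, the LCA of p=4, q=30 is the first node v on the
root-to-leaf path with p <= v <= q (go left if both < v, right if both > v).
Walk from root:
  at 30: 4 <= 30 <= 30, this is the LCA
LCA = 30


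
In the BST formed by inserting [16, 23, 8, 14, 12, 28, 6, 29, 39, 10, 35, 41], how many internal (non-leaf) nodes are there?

Tree built from: [16, 23, 8, 14, 12, 28, 6, 29, 39, 10, 35, 41]
Tree (level-order array): [16, 8, 23, 6, 14, None, 28, None, None, 12, None, None, 29, 10, None, None, 39, None, None, 35, 41]
Rule: An internal node has at least one child.
Per-node child counts:
  node 16: 2 child(ren)
  node 8: 2 child(ren)
  node 6: 0 child(ren)
  node 14: 1 child(ren)
  node 12: 1 child(ren)
  node 10: 0 child(ren)
  node 23: 1 child(ren)
  node 28: 1 child(ren)
  node 29: 1 child(ren)
  node 39: 2 child(ren)
  node 35: 0 child(ren)
  node 41: 0 child(ren)
Matching nodes: [16, 8, 14, 12, 23, 28, 29, 39]
Count of internal (non-leaf) nodes: 8


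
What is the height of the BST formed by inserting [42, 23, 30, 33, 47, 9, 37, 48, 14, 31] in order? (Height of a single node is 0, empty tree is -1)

Insertion order: [42, 23, 30, 33, 47, 9, 37, 48, 14, 31]
Tree (level-order array): [42, 23, 47, 9, 30, None, 48, None, 14, None, 33, None, None, None, None, 31, 37]
Compute height bottom-up (empty subtree = -1):
  height(14) = 1 + max(-1, -1) = 0
  height(9) = 1 + max(-1, 0) = 1
  height(31) = 1 + max(-1, -1) = 0
  height(37) = 1 + max(-1, -1) = 0
  height(33) = 1 + max(0, 0) = 1
  height(30) = 1 + max(-1, 1) = 2
  height(23) = 1 + max(1, 2) = 3
  height(48) = 1 + max(-1, -1) = 0
  height(47) = 1 + max(-1, 0) = 1
  height(42) = 1 + max(3, 1) = 4
Height = 4


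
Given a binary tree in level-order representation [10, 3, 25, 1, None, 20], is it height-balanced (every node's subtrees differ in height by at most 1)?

Tree (level-order array): [10, 3, 25, 1, None, 20]
Definition: a tree is height-balanced if, at every node, |h(left) - h(right)| <= 1 (empty subtree has height -1).
Bottom-up per-node check:
  node 1: h_left=-1, h_right=-1, diff=0 [OK], height=0
  node 3: h_left=0, h_right=-1, diff=1 [OK], height=1
  node 20: h_left=-1, h_right=-1, diff=0 [OK], height=0
  node 25: h_left=0, h_right=-1, diff=1 [OK], height=1
  node 10: h_left=1, h_right=1, diff=0 [OK], height=2
All nodes satisfy the balance condition.
Result: Balanced


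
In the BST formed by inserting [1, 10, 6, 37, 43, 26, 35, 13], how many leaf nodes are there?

Tree built from: [1, 10, 6, 37, 43, 26, 35, 13]
Tree (level-order array): [1, None, 10, 6, 37, None, None, 26, 43, 13, 35]
Rule: A leaf has 0 children.
Per-node child counts:
  node 1: 1 child(ren)
  node 10: 2 child(ren)
  node 6: 0 child(ren)
  node 37: 2 child(ren)
  node 26: 2 child(ren)
  node 13: 0 child(ren)
  node 35: 0 child(ren)
  node 43: 0 child(ren)
Matching nodes: [6, 13, 35, 43]
Count of leaf nodes: 4


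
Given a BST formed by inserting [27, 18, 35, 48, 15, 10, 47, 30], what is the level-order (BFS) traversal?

Tree insertion order: [27, 18, 35, 48, 15, 10, 47, 30]
Tree (level-order array): [27, 18, 35, 15, None, 30, 48, 10, None, None, None, 47]
BFS from the root, enqueuing left then right child of each popped node:
  queue [27] -> pop 27, enqueue [18, 35], visited so far: [27]
  queue [18, 35] -> pop 18, enqueue [15], visited so far: [27, 18]
  queue [35, 15] -> pop 35, enqueue [30, 48], visited so far: [27, 18, 35]
  queue [15, 30, 48] -> pop 15, enqueue [10], visited so far: [27, 18, 35, 15]
  queue [30, 48, 10] -> pop 30, enqueue [none], visited so far: [27, 18, 35, 15, 30]
  queue [48, 10] -> pop 48, enqueue [47], visited so far: [27, 18, 35, 15, 30, 48]
  queue [10, 47] -> pop 10, enqueue [none], visited so far: [27, 18, 35, 15, 30, 48, 10]
  queue [47] -> pop 47, enqueue [none], visited so far: [27, 18, 35, 15, 30, 48, 10, 47]
Result: [27, 18, 35, 15, 30, 48, 10, 47]


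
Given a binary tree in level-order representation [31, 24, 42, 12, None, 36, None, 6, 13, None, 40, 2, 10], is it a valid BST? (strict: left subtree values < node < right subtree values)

Level-order array: [31, 24, 42, 12, None, 36, None, 6, 13, None, 40, 2, 10]
Validate using subtree bounds (lo, hi): at each node, require lo < value < hi,
then recurse left with hi=value and right with lo=value.
Preorder trace (stopping at first violation):
  at node 31 with bounds (-inf, +inf): OK
  at node 24 with bounds (-inf, 31): OK
  at node 12 with bounds (-inf, 24): OK
  at node 6 with bounds (-inf, 12): OK
  at node 2 with bounds (-inf, 6): OK
  at node 10 with bounds (6, 12): OK
  at node 13 with bounds (12, 24): OK
  at node 42 with bounds (31, +inf): OK
  at node 36 with bounds (31, 42): OK
  at node 40 with bounds (36, 42): OK
No violation found at any node.
Result: Valid BST


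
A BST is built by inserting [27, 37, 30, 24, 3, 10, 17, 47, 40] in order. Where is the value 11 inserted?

Starting tree (level order): [27, 24, 37, 3, None, 30, 47, None, 10, None, None, 40, None, None, 17]
Insertion path: 27 -> 24 -> 3 -> 10 -> 17
Result: insert 11 as left child of 17
Final tree (level order): [27, 24, 37, 3, None, 30, 47, None, 10, None, None, 40, None, None, 17, None, None, 11]


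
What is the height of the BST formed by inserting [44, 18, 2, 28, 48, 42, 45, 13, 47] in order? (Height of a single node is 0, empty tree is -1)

Insertion order: [44, 18, 2, 28, 48, 42, 45, 13, 47]
Tree (level-order array): [44, 18, 48, 2, 28, 45, None, None, 13, None, 42, None, 47]
Compute height bottom-up (empty subtree = -1):
  height(13) = 1 + max(-1, -1) = 0
  height(2) = 1 + max(-1, 0) = 1
  height(42) = 1 + max(-1, -1) = 0
  height(28) = 1 + max(-1, 0) = 1
  height(18) = 1 + max(1, 1) = 2
  height(47) = 1 + max(-1, -1) = 0
  height(45) = 1 + max(-1, 0) = 1
  height(48) = 1 + max(1, -1) = 2
  height(44) = 1 + max(2, 2) = 3
Height = 3


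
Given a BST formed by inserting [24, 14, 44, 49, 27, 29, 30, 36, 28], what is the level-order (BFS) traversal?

Tree insertion order: [24, 14, 44, 49, 27, 29, 30, 36, 28]
Tree (level-order array): [24, 14, 44, None, None, 27, 49, None, 29, None, None, 28, 30, None, None, None, 36]
BFS from the root, enqueuing left then right child of each popped node:
  queue [24] -> pop 24, enqueue [14, 44], visited so far: [24]
  queue [14, 44] -> pop 14, enqueue [none], visited so far: [24, 14]
  queue [44] -> pop 44, enqueue [27, 49], visited so far: [24, 14, 44]
  queue [27, 49] -> pop 27, enqueue [29], visited so far: [24, 14, 44, 27]
  queue [49, 29] -> pop 49, enqueue [none], visited so far: [24, 14, 44, 27, 49]
  queue [29] -> pop 29, enqueue [28, 30], visited so far: [24, 14, 44, 27, 49, 29]
  queue [28, 30] -> pop 28, enqueue [none], visited so far: [24, 14, 44, 27, 49, 29, 28]
  queue [30] -> pop 30, enqueue [36], visited so far: [24, 14, 44, 27, 49, 29, 28, 30]
  queue [36] -> pop 36, enqueue [none], visited so far: [24, 14, 44, 27, 49, 29, 28, 30, 36]
Result: [24, 14, 44, 27, 49, 29, 28, 30, 36]
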